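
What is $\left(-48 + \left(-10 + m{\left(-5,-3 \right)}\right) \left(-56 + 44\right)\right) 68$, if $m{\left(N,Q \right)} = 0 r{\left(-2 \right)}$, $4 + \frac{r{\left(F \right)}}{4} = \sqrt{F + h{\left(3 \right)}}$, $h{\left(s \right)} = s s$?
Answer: $4896$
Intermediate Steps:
$h{\left(s \right)} = s^{2}$
$r{\left(F \right)} = -16 + 4 \sqrt{9 + F}$ ($r{\left(F \right)} = -16 + 4 \sqrt{F + 3^{2}} = -16 + 4 \sqrt{F + 9} = -16 + 4 \sqrt{9 + F}$)
$m{\left(N,Q \right)} = 0$ ($m{\left(N,Q \right)} = 0 \left(-16 + 4 \sqrt{9 - 2}\right) = 0 \left(-16 + 4 \sqrt{7}\right) = 0$)
$\left(-48 + \left(-10 + m{\left(-5,-3 \right)}\right) \left(-56 + 44\right)\right) 68 = \left(-48 + \left(-10 + 0\right) \left(-56 + 44\right)\right) 68 = \left(-48 - -120\right) 68 = \left(-48 + 120\right) 68 = 72 \cdot 68 = 4896$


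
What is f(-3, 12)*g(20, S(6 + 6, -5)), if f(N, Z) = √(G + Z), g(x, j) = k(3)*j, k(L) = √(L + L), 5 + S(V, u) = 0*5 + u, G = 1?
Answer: -10*√78 ≈ -88.318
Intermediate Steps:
S(V, u) = -5 + u (S(V, u) = -5 + (0*5 + u) = -5 + (0 + u) = -5 + u)
k(L) = √2*√L (k(L) = √(2*L) = √2*√L)
g(x, j) = j*√6 (g(x, j) = (√2*√3)*j = √6*j = j*√6)
f(N, Z) = √(1 + Z)
f(-3, 12)*g(20, S(6 + 6, -5)) = √(1 + 12)*((-5 - 5)*√6) = √13*(-10*√6) = -10*√78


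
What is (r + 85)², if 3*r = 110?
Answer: 133225/9 ≈ 14803.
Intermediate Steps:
r = 110/3 (r = (⅓)*110 = 110/3 ≈ 36.667)
(r + 85)² = (110/3 + 85)² = (365/3)² = 133225/9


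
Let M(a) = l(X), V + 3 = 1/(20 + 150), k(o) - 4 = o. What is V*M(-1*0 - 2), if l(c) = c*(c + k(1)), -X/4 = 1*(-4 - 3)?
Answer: -235158/85 ≈ -2766.6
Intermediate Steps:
k(o) = 4 + o
X = 28 (X = -4*(-4 - 3) = -4*(-7) = 28)
l(c) = c*(5 + c) (l(c) = c*(c + (4 + 1)) = c*(c + 5) = c*(5 + c))
V = -509/170 (V = -3 + 1/(20 + 150) = -3 + 1/170 = -509/170 ≈ -2.9941)
M(a) = 924 (M(a) = 28*(5 + 28) = 28*33 = 924)
V*M(-1*0 - 2) = -509/170*924 = -235158/85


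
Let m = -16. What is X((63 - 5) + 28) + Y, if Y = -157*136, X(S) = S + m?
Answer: -21282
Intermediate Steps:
X(S) = -16 + S (X(S) = S - 16 = -16 + S)
Y = -21352
X((63 - 5) + 28) + Y = (-16 + ((63 - 5) + 28)) - 21352 = (-16 + (58 + 28)) - 21352 = (-16 + 86) - 21352 = 70 - 21352 = -21282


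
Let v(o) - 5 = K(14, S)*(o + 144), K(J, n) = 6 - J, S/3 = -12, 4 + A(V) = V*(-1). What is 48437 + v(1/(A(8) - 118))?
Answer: 3073854/65 ≈ 47290.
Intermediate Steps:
A(V) = -4 - V (A(V) = -4 + V*(-1) = -4 - V)
S = -36 (S = 3*(-12) = -36)
v(o) = -1147 - 8*o (v(o) = 5 + (6 - 1*14)*(o + 144) = 5 + (6 - 14)*(144 + o) = 5 - 8*(144 + o) = 5 + (-1152 - 8*o) = -1147 - 8*o)
48437 + v(1/(A(8) - 118)) = 48437 + (-1147 - 8/((-4 - 1*8) - 118)) = 48437 + (-1147 - 8/((-4 - 8) - 118)) = 48437 + (-1147 - 8/(-12 - 118)) = 48437 + (-1147 - 8/(-130)) = 48437 + (-1147 - 8*(-1/130)) = 48437 + (-1147 + 4/65) = 48437 - 74551/65 = 3073854/65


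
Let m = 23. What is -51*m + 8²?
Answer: -1109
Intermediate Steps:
-51*m + 8² = -51*23 + 8² = -1173 + 64 = -1109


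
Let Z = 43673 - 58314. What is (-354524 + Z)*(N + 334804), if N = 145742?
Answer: -177400764090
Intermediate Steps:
Z = -14641
(-354524 + Z)*(N + 334804) = (-354524 - 14641)*(145742 + 334804) = -369165*480546 = -177400764090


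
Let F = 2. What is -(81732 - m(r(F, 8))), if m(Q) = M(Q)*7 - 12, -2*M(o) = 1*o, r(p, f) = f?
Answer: -81772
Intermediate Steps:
M(o) = -o/2
m(Q) = -12 - 7*Q/2 (m(Q) = -Q/2*7 - 12 = -7*Q/2 - 12 = -12 - 7*Q/2)
-(81732 - m(r(F, 8))) = -(81732 - (-12 - 7/2*8)) = -(81732 - (-12 - 28)) = -(81732 - 1*(-40)) = -(81732 + 40) = -1*81772 = -81772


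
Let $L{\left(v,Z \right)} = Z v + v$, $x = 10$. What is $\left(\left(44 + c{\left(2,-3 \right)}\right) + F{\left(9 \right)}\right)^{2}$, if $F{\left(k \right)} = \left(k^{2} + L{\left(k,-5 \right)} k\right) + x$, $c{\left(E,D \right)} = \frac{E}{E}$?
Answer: $35344$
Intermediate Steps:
$c{\left(E,D \right)} = 1$
$L{\left(v,Z \right)} = v + Z v$
$F{\left(k \right)} = 10 - 3 k^{2}$ ($F{\left(k \right)} = \left(k^{2} + k \left(1 - 5\right) k\right) + 10 = \left(k^{2} + k \left(-4\right) k\right) + 10 = \left(k^{2} + - 4 k k\right) + 10 = \left(k^{2} - 4 k^{2}\right) + 10 = - 3 k^{2} + 10 = 10 - 3 k^{2}$)
$\left(\left(44 + c{\left(2,-3 \right)}\right) + F{\left(9 \right)}\right)^{2} = \left(\left(44 + 1\right) + \left(10 - 3 \cdot 9^{2}\right)\right)^{2} = \left(45 + \left(10 - 243\right)\right)^{2} = \left(45 - 233\right)^{2} = \left(-188\right)^{2} = 35344$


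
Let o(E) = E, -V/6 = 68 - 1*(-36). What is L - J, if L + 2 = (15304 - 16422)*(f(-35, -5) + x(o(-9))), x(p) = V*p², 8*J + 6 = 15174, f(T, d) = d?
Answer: 56511884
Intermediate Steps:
V = -624 (V = -6*(68 - 1*(-36)) = -6*(68 + 36) = -6*104 = -624)
J = 1896 (J = -¾ + (⅛)*15174 = -¾ + 7587/4 = 1896)
x(p) = -624*p²
L = 56513780 (L = -2 + (15304 - 16422)*(-5 - 624*(-9)²) = -2 - 1118*(-5 - 624*81) = -2 - 1118*(-5 - 50544) = -2 - 1118*(-50549) = -2 + 56513782 = 56513780)
L - J = 56513780 - 1*1896 = 56513780 - 1896 = 56511884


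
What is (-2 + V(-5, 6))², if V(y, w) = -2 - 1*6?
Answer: 100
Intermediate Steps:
V(y, w) = -8 (V(y, w) = -2 - 6 = -8)
(-2 + V(-5, 6))² = (-2 - 8)² = (-10)² = 100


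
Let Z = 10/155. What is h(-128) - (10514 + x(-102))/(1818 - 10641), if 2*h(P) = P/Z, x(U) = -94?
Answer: -8741996/8823 ≈ -990.82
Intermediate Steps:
Z = 2/31 (Z = 10*(1/155) = 2/31 ≈ 0.064516)
h(P) = 31*P/4 (h(P) = (P/(2/31))/2 = (P*(31/2))/2 = (31*P/2)/2 = 31*P/4)
h(-128) - (10514 + x(-102))/(1818 - 10641) = (31/4)*(-128) - (10514 - 94)/(1818 - 10641) = -992 - 10420/(-8823) = -992 - 10420*(-1)/8823 = -992 - 1*(-10420/8823) = -992 + 10420/8823 = -8741996/8823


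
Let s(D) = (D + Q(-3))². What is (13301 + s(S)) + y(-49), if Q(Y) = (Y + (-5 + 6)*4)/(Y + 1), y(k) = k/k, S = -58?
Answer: 66897/4 ≈ 16724.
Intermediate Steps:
y(k) = 1
Q(Y) = (4 + Y)/(1 + Y) (Q(Y) = (Y + 1*4)/(1 + Y) = (Y + 4)/(1 + Y) = (4 + Y)/(1 + Y))
s(D) = (-½ + D)² (s(D) = (D + (4 - 3)/(1 - 3))² = (D + 1/(-2))² = (D - ½*1)² = (D - ½)² = (-½ + D)²)
(13301 + s(S)) + y(-49) = (13301 + (-1 + 2*(-58))²/4) + 1 = (13301 + (-1 - 116)²/4) + 1 = (13301 + (¼)*(-117)²) + 1 = (13301 + (¼)*13689) + 1 = (13301 + 13689/4) + 1 = 66893/4 + 1 = 66897/4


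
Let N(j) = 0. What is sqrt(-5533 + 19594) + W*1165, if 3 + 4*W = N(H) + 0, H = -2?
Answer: -3495/4 + sqrt(14061) ≈ -755.17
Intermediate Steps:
W = -3/4 (W = -3/4 + (0 + 0)/4 = -3/4 + (1/4)*0 = -3/4 + 0 = -3/4 ≈ -0.75000)
sqrt(-5533 + 19594) + W*1165 = sqrt(-5533 + 19594) - 3/4*1165 = sqrt(14061) - 3495/4 = -3495/4 + sqrt(14061)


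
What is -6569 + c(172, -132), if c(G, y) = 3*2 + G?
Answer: -6391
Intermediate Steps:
c(G, y) = 6 + G
-6569 + c(172, -132) = -6569 + (6 + 172) = -6569 + 178 = -6391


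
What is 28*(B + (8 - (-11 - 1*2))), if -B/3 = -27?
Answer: 2856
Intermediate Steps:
B = 81 (B = -3*(-27) = 81)
28*(B + (8 - (-11 - 1*2))) = 28*(81 + (8 - (-11 - 1*2))) = 28*(81 + (8 - (-11 - 2))) = 28*(81 + (8 - 1*(-13))) = 28*(81 + (8 + 13)) = 28*(81 + 21) = 28*102 = 2856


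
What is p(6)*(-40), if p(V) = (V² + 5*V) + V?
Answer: -2880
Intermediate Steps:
p(V) = V² + 6*V
p(6)*(-40) = (6*(6 + 6))*(-40) = (6*12)*(-40) = 72*(-40) = -2880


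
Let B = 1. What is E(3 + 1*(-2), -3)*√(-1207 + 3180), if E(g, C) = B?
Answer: √1973 ≈ 44.418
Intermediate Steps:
E(g, C) = 1
E(3 + 1*(-2), -3)*√(-1207 + 3180) = 1*√(-1207 + 3180) = 1*√1973 = √1973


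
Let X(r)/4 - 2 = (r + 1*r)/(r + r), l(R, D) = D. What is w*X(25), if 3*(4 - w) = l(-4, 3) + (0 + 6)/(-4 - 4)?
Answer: 39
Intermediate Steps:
X(r) = 12 (X(r) = 8 + 4*((r + 1*r)/(r + r)) = 8 + 4*((r + r)/((2*r))) = 8 + 4*((2*r)*(1/(2*r))) = 8 + 4*1 = 8 + 4 = 12)
w = 13/4 (w = 4 - (3 + (0 + 6)/(-4 - 4))/3 = 4 - (3 + 6/(-8))/3 = 4 - (3 + 6*(-1/8))/3 = 4 - (3 - 3/4)/3 = 4 - 1/3*9/4 = 4 - 3/4 = 13/4 ≈ 3.2500)
w*X(25) = (13/4)*12 = 39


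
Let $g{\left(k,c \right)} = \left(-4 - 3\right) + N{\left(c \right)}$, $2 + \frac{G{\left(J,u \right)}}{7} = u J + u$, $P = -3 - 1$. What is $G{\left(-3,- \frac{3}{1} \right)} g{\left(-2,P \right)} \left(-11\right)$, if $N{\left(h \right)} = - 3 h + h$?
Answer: $-308$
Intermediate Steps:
$N{\left(h \right)} = - 2 h$
$P = -4$ ($P = -3 - 1 = -4$)
$G{\left(J,u \right)} = -14 + 7 u + 7 J u$ ($G{\left(J,u \right)} = -14 + 7 \left(u J + u\right) = -14 + 7 \left(J u + u\right) = -14 + 7 \left(u + J u\right) = -14 + \left(7 u + 7 J u\right) = -14 + 7 u + 7 J u$)
$g{\left(k,c \right)} = -7 - 2 c$ ($g{\left(k,c \right)} = \left(-4 - 3\right) - 2 c = -7 - 2 c$)
$G{\left(-3,- \frac{3}{1} \right)} g{\left(-2,P \right)} \left(-11\right) = \left(-14 + 7 \left(- \frac{3}{1}\right) + 7 \left(-3\right) \left(- \frac{3}{1}\right)\right) \left(-7 - -8\right) \left(-11\right) = \left(-14 + 7 \left(\left(-3\right) 1\right) + 7 \left(-3\right) \left(\left(-3\right) 1\right)\right) \left(-7 + 8\right) \left(-11\right) = \left(-14 + 7 \left(-3\right) + 7 \left(-3\right) \left(-3\right)\right) 1 \left(-11\right) = \left(-14 - 21 + 63\right) 1 \left(-11\right) = 28 \cdot 1 \left(-11\right) = 28 \left(-11\right) = -308$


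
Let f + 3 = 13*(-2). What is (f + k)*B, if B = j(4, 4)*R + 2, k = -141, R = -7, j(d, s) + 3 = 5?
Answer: 2040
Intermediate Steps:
j(d, s) = 2 (j(d, s) = -3 + 5 = 2)
f = -29 (f = -3 + 13*(-2) = -3 - 26 = -29)
B = -12 (B = 2*(-7) + 2 = -14 + 2 = -12)
(f + k)*B = (-29 - 141)*(-12) = -170*(-12) = 2040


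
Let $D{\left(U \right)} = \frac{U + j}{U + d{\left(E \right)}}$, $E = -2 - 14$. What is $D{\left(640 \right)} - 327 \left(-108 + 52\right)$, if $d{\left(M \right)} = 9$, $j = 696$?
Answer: $\frac{11885824}{649} \approx 18314.0$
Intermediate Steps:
$E = -16$ ($E = -2 - 14 = -16$)
$D{\left(U \right)} = \frac{696 + U}{9 + U}$ ($D{\left(U \right)} = \frac{U + 696}{U + 9} = \frac{696 + U}{9 + U}$)
$D{\left(640 \right)} - 327 \left(-108 + 52\right) = \frac{696 + 640}{9 + 640} - 327 \left(-108 + 52\right) = \frac{1}{649} \cdot 1336 - 327 \left(-56\right) = \frac{1}{649} \cdot 1336 - -18312 = \frac{1336}{649} + 18312 = \frac{11885824}{649}$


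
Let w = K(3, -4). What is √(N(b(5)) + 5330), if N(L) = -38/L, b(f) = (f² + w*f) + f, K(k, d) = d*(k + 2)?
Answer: √6529915/35 ≈ 73.011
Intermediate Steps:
K(k, d) = d*(2 + k)
w = -20 (w = -4*(2 + 3) = -4*5 = -20)
b(f) = f² - 19*f (b(f) = (f² - 20*f) + f = f² - 19*f)
√(N(b(5)) + 5330) = √(-38*1/(5*(-19 + 5)) + 5330) = √(-38/(5*(-14)) + 5330) = √(-38/(-70) + 5330) = √(-38*(-1/70) + 5330) = √(19/35 + 5330) = √(186569/35) = √6529915/35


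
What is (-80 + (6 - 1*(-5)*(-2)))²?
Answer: 7056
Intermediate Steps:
(-80 + (6 - 1*(-5)*(-2)))² = (-80 + (6 + 5*(-2)))² = (-80 + (6 - 10))² = (-80 - 4)² = (-84)² = 7056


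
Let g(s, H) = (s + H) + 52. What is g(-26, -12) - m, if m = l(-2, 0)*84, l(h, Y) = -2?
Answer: 182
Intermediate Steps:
g(s, H) = 52 + H + s (g(s, H) = (H + s) + 52 = 52 + H + s)
m = -168 (m = -2*84 = -168)
g(-26, -12) - m = (52 - 12 - 26) - 1*(-168) = 14 + 168 = 182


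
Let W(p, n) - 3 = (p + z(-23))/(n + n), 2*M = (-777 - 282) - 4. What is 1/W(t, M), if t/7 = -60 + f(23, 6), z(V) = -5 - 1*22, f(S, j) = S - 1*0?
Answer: 1063/3475 ≈ 0.30590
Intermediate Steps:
f(S, j) = S (f(S, j) = S + 0 = S)
z(V) = -27 (z(V) = -5 - 22 = -27)
t = -259 (t = 7*(-60 + 23) = 7*(-37) = -259)
M = -1063/2 (M = ((-777 - 282) - 4)/2 = (-1059 - 4)/2 = (½)*(-1063) = -1063/2 ≈ -531.50)
W(p, n) = 3 + (-27 + p)/(2*n) (W(p, n) = 3 + (p - 27)/(n + n) = 3 + (-27 + p)/((2*n)) = 3 + (-27 + p)*(1/(2*n)) = 3 + (-27 + p)/(2*n))
1/W(t, M) = 1/((-27 - 259 + 6*(-1063/2))/(2*(-1063/2))) = 1/((½)*(-2/1063)*(-27 - 259 - 3189)) = 1/((½)*(-2/1063)*(-3475)) = 1/(3475/1063) = 1063/3475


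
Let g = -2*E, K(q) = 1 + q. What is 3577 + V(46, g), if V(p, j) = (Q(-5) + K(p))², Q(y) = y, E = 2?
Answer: 5341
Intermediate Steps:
g = -4 (g = -2*2 = -4)
V(p, j) = (-4 + p)² (V(p, j) = (-5 + (1 + p))² = (-4 + p)²)
3577 + V(46, g) = 3577 + (-4 + 46)² = 3577 + 42² = 3577 + 1764 = 5341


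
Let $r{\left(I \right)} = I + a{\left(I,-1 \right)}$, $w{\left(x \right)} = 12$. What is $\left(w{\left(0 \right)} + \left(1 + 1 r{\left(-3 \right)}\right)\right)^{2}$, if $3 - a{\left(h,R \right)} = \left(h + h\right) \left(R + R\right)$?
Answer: $1$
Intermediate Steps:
$a{\left(h,R \right)} = 3 - 4 R h$ ($a{\left(h,R \right)} = 3 - \left(h + h\right) \left(R + R\right) = 3 - 2 h 2 R = 3 - 4 R h$)
$r{\left(I \right)} = 3 + 5 I$ ($r{\left(I \right)} = I + \left(3 - - 4 I\right) = I + \left(3 + 4 I\right) = 3 + 5 I$)
$\left(w{\left(0 \right)} + \left(1 + 1 r{\left(-3 \right)}\right)\right)^{2} = \left(12 + \left(1 + 1 \left(3 + 5 \left(-3\right)\right)\right)\right)^{2} = \left(12 + \left(1 + 1 \left(3 - 15\right)\right)\right)^{2} = \left(12 + \left(1 + 1 \left(-12\right)\right)\right)^{2} = \left(12 + \left(1 - 12\right)\right)^{2} = \left(12 - 11\right)^{2} = 1^{2} = 1$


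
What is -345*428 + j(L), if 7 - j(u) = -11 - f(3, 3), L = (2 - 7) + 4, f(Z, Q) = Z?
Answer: -147639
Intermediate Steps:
L = -1 (L = -5 + 4 = -1)
j(u) = 21 (j(u) = 7 - (-11 - 1*3) = 7 - (-11 - 3) = 7 - 1*(-14) = 7 + 14 = 21)
-345*428 + j(L) = -345*428 + 21 = -147660 + 21 = -147639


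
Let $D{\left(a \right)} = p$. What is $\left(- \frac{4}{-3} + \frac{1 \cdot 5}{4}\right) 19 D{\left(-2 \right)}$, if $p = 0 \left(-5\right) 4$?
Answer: $0$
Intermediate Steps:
$p = 0$ ($p = 0 \cdot 4 = 0$)
$D{\left(a \right)} = 0$
$\left(- \frac{4}{-3} + \frac{1 \cdot 5}{4}\right) 19 D{\left(-2 \right)} = \left(- \frac{4}{-3} + \frac{1 \cdot 5}{4}\right) 19 \cdot 0 = \left(\left(-4\right) \left(- \frac{1}{3}\right) + 5 \cdot \frac{1}{4}\right) 19 \cdot 0 = \left(\frac{4}{3} + \frac{5}{4}\right) 19 \cdot 0 = \frac{31}{12} \cdot 19 \cdot 0 = \frac{589}{12} \cdot 0 = 0$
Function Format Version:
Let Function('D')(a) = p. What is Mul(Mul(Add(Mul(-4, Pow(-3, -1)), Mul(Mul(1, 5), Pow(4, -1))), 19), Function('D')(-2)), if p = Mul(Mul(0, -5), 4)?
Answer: 0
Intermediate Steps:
p = 0 (p = Mul(0, 4) = 0)
Function('D')(a) = 0
Mul(Mul(Add(Mul(-4, Pow(-3, -1)), Mul(Mul(1, 5), Pow(4, -1))), 19), Function('D')(-2)) = Mul(Mul(Add(Mul(-4, Pow(-3, -1)), Mul(Mul(1, 5), Pow(4, -1))), 19), 0) = Mul(Mul(Add(Mul(-4, Rational(-1, 3)), Mul(5, Rational(1, 4))), 19), 0) = Mul(Mul(Add(Rational(4, 3), Rational(5, 4)), 19), 0) = Mul(Mul(Rational(31, 12), 19), 0) = Mul(Rational(589, 12), 0) = 0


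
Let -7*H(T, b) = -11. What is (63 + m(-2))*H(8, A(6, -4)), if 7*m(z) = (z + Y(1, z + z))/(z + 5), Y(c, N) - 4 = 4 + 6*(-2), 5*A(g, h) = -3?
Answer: 4829/49 ≈ 98.551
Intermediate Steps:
A(g, h) = -3/5 (A(g, h) = (1/5)*(-3) = -3/5)
H(T, b) = 11/7 (H(T, b) = -1/7*(-11) = 11/7)
Y(c, N) = -4 (Y(c, N) = 4 + (4 + 6*(-2)) = 4 + (4 - 12) = 4 - 8 = -4)
m(z) = (-4 + z)/(7*(5 + z)) (m(z) = ((z - 4)/(z + 5))/7 = ((-4 + z)/(5 + z))/7 = (-4 + z)/(7*(5 + z)))
(63 + m(-2))*H(8, A(6, -4)) = (63 + (-4 - 2)/(7*(5 - 2)))*(11/7) = (63 + (1/7)*(-6)/3)*(11/7) = (63 + (1/7)*(1/3)*(-6))*(11/7) = (63 - 2/7)*(11/7) = (439/7)*(11/7) = 4829/49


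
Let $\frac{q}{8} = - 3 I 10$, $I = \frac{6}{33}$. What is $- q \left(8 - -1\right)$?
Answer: $\frac{4320}{11} \approx 392.73$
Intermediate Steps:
$I = \frac{2}{11}$ ($I = 6 \cdot \frac{1}{33} = \frac{2}{11} \approx 0.18182$)
$q = - \frac{480}{11}$ ($q = 8 \left(-3\right) \frac{2}{11} \cdot 10 = 8 \left(\left(- \frac{6}{11}\right) 10\right) = 8 \left(- \frac{60}{11}\right) = - \frac{480}{11} \approx -43.636$)
$- q \left(8 - -1\right) = \left(-1\right) \left(- \frac{480}{11}\right) \left(8 - -1\right) = \frac{480 \left(8 + 1\right)}{11} = \frac{480}{11} \cdot 9 = \frac{4320}{11}$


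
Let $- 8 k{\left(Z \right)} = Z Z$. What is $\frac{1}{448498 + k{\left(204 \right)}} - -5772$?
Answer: $\frac{2558704513}{443296} \approx 5772.0$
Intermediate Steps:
$k{\left(Z \right)} = - \frac{Z^{2}}{8}$ ($k{\left(Z \right)} = - \frac{Z Z}{8} = - \frac{Z^{2}}{8}$)
$\frac{1}{448498 + k{\left(204 \right)}} - -5772 = \frac{1}{448498 - \frac{204^{2}}{8}} - -5772 = \frac{1}{448498 - 5202} + 5772 = \frac{1}{443296} + 5772 = \frac{2558704513}{443296}$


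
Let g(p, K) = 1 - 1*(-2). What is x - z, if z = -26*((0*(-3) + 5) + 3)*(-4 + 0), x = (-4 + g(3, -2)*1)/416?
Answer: -346113/416 ≈ -832.00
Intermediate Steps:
g(p, K) = 3 (g(p, K) = 1 + 2 = 3)
x = -1/416 (x = (-4 + 3*1)/416 = (-4 + 3)*(1/416) = -1*1/416 = -1/416 ≈ -0.0024038)
z = 832 (z = -26*((0 + 5) + 3)*(-4) = -26*(5 + 3)*(-4) = -208*(-4) = -26*(-32) = 832)
x - z = -1/416 - 1*832 = -1/416 - 832 = -346113/416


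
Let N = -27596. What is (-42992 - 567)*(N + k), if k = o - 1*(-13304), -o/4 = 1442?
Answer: 873793540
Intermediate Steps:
o = -5768 (o = -4*1442 = -5768)
k = 7536 (k = -5768 - 1*(-13304) = -5768 + 13304 = 7536)
(-42992 - 567)*(N + k) = (-42992 - 567)*(-27596 + 7536) = -43559*(-20060) = 873793540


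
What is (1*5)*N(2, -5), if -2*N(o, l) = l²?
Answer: -125/2 ≈ -62.500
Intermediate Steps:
N(o, l) = -l²/2
(1*5)*N(2, -5) = (1*5)*(-½*(-5)²) = 5*(-½*25) = 5*(-25/2) = -125/2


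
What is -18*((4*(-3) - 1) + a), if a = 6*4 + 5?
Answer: -288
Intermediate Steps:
a = 29 (a = 24 + 5 = 29)
-18*((4*(-3) - 1) + a) = -18*((4*(-3) - 1) + 29) = -18*((-12 - 1) + 29) = -18*(-13 + 29) = -18*16 = -288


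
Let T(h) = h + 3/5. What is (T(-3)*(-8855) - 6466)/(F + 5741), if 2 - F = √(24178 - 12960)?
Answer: 84915998/32970831 + 14786*√11218/32970831 ≈ 2.6230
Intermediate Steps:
F = 2 - √11218 (F = 2 - √(24178 - 12960) = 2 - √11218 ≈ -103.92)
T(h) = ⅗ + h (T(h) = h + 3*(⅕) = h + ⅗ = ⅗ + h)
(T(-3)*(-8855) - 6466)/(F + 5741) = ((⅗ - 3)*(-8855) - 6466)/((2 - √11218) + 5741) = (-12/5*(-8855) - 6466)/(5743 - √11218) = (21252 - 6466)/(5743 - √11218) = 14786/(5743 - √11218)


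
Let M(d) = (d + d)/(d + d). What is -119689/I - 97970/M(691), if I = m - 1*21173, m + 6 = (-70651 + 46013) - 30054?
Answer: -7432962181/75871 ≈ -97968.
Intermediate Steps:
M(d) = 1 (M(d) = (2*d)/((2*d)) = (2*d)*(1/(2*d)) = 1)
m = -54698 (m = -6 + ((-70651 + 46013) - 30054) = -6 + (-24638 - 30054) = -6 - 54692 = -54698)
I = -75871 (I = -54698 - 1*21173 = -54698 - 21173 = -75871)
-119689/I - 97970/M(691) = -119689/(-75871) - 97970/1 = -119689*(-1/75871) - 97970*1 = 119689/75871 - 97970 = -7432962181/75871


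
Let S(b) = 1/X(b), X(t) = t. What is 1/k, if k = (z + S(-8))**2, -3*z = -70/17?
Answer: 166464/259081 ≈ 0.64252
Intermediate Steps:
S(b) = 1/b
z = 70/51 (z = -(-70)/(3*17) = -1/3*(-70/17) = 70/51 ≈ 1.3725)
k = 259081/166464 (k = (70/51 + 1/(-8))**2 = (70/51 - 1/8)**2 = (509/408)**2 = 259081/166464 ≈ 1.5564)
1/k = 1/(259081/166464) = 166464/259081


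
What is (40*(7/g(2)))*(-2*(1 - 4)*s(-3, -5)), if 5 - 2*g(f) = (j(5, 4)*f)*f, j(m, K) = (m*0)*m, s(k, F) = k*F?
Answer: 10080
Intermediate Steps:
s(k, F) = F*k
j(m, K) = 0 (j(m, K) = 0*m = 0)
g(f) = 5/2 (g(f) = 5/2 - 0*f*f/2 = 5/2 - 0*f = 5/2 - 1/2*0 = 5/2 + 0 = 5/2)
(40*(7/g(2)))*(-2*(1 - 4)*s(-3, -5)) = (40*(7/(5/2)))*(-2*(1 - 4)*(-5*(-3))) = (40*(7*(2/5)))*(-(-6)*15) = (40*(14/5))*(-2*(-45)) = 112*90 = 10080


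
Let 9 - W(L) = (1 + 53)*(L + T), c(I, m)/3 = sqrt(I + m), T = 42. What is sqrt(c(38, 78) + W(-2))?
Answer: sqrt(-2151 + 6*sqrt(29)) ≈ 46.029*I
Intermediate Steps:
c(I, m) = 3*sqrt(I + m)
W(L) = -2259 - 54*L (W(L) = 9 - (1 + 53)*(L + 42) = 9 - 54*(42 + L) = 9 - (2268 + 54*L) = 9 + (-2268 - 54*L) = -2259 - 54*L)
sqrt(c(38, 78) + W(-2)) = sqrt(3*sqrt(38 + 78) + (-2259 - 54*(-2))) = sqrt(3*sqrt(116) + (-2259 + 108)) = sqrt(3*(2*sqrt(29)) - 2151) = sqrt(6*sqrt(29) - 2151) = sqrt(-2151 + 6*sqrt(29))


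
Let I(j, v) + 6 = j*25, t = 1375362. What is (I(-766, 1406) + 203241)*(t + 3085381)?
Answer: 821155875155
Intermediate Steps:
I(j, v) = -6 + 25*j (I(j, v) = -6 + j*25 = -6 + 25*j)
(I(-766, 1406) + 203241)*(t + 3085381) = ((-6 + 25*(-766)) + 203241)*(1375362 + 3085381) = ((-6 - 19150) + 203241)*4460743 = (-19156 + 203241)*4460743 = 184085*4460743 = 821155875155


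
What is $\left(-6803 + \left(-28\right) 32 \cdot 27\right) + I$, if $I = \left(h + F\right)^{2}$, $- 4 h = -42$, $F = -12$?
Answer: $- \frac{123971}{4} \approx -30993.0$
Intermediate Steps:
$h = \frac{21}{2}$ ($h = \left(- \frac{1}{4}\right) \left(-42\right) = \frac{21}{2} \approx 10.5$)
$I = \frac{9}{4}$ ($I = \left(\frac{21}{2} - 12\right)^{2} = \left(- \frac{3}{2}\right)^{2} = \frac{9}{4} \approx 2.25$)
$\left(-6803 + \left(-28\right) 32 \cdot 27\right) + I = \left(-6803 + \left(-28\right) 32 \cdot 27\right) + \frac{9}{4} = \left(-6803 - 24192\right) + \frac{9}{4} = -30995 + \frac{9}{4} = - \frac{123971}{4}$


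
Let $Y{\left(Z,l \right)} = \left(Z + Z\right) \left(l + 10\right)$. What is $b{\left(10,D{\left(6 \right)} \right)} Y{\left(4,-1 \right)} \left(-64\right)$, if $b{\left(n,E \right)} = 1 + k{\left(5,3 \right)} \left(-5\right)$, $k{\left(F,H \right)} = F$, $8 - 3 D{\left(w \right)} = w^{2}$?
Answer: $110592$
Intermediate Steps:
$D{\left(w \right)} = \frac{8}{3} - \frac{w^{2}}{3}$
$Y{\left(Z,l \right)} = 2 Z \left(10 + l\right)$
$b{\left(n,E \right)} = -24$ ($b{\left(n,E \right)} = 1 + 5 \left(-5\right) = 1 - 25 = -24$)
$b{\left(10,D{\left(6 \right)} \right)} Y{\left(4,-1 \right)} \left(-64\right) = - 24 \cdot 2 \cdot 4 \left(10 - 1\right) \left(-64\right) = - 24 \cdot 2 \cdot 4 \cdot 9 \left(-64\right) = \left(-24\right) 72 \left(-64\right) = \left(-1728\right) \left(-64\right) = 110592$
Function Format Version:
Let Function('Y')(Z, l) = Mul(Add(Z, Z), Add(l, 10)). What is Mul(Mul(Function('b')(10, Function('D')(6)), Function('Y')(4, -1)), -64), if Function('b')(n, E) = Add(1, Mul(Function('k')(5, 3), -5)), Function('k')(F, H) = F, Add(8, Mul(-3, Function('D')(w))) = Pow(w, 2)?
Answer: 110592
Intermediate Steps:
Function('D')(w) = Add(Rational(8, 3), Mul(Rational(-1, 3), Pow(w, 2)))
Function('Y')(Z, l) = Mul(2, Z, Add(10, l)) (Function('Y')(Z, l) = Mul(Mul(2, Z), Add(10, l)) = Mul(2, Z, Add(10, l)))
Function('b')(n, E) = -24 (Function('b')(n, E) = Add(1, Mul(5, -5)) = Add(1, -25) = -24)
Mul(Mul(Function('b')(10, Function('D')(6)), Function('Y')(4, -1)), -64) = Mul(Mul(-24, Mul(2, 4, Add(10, -1))), -64) = Mul(Mul(-24, Mul(2, 4, 9)), -64) = Mul(Mul(-24, 72), -64) = Mul(-1728, -64) = 110592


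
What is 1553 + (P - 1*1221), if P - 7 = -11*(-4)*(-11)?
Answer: -145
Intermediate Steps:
P = -477 (P = 7 - 11*(-4)*(-11) = 7 + 44*(-11) = 7 - 484 = -477)
1553 + (P - 1*1221) = 1553 + (-477 - 1*1221) = 1553 + (-477 - 1221) = 1553 - 1698 = -145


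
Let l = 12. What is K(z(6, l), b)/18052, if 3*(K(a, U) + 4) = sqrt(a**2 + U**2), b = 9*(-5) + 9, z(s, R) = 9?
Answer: -1/4513 + 3*sqrt(17)/18052 ≈ 0.00046362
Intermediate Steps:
b = -36 (b = -45 + 9 = -36)
K(a, U) = -4 + sqrt(U**2 + a**2)/3 (K(a, U) = -4 + sqrt(a**2 + U**2)/3 = -4 + sqrt(U**2 + a**2)/3)
K(z(6, l), b)/18052 = (-4 + sqrt((-36)**2 + 9**2)/3)/18052 = (-4 + sqrt(1296 + 81)/3)*(1/18052) = (-4 + sqrt(1377)/3)*(1/18052) = (-4 + (9*sqrt(17))/3)*(1/18052) = (-4 + 3*sqrt(17))*(1/18052) = -1/4513 + 3*sqrt(17)/18052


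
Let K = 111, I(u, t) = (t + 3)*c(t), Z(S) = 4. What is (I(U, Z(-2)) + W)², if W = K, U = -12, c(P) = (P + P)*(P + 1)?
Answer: 152881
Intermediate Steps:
c(P) = 2*P*(1 + P) (c(P) = (2*P)*(1 + P) = 2*P*(1 + P))
I(u, t) = 2*t*(1 + t)*(3 + t) (I(u, t) = (t + 3)*(2*t*(1 + t)) = (3 + t)*(2*t*(1 + t)) = 2*t*(1 + t)*(3 + t))
W = 111
(I(U, Z(-2)) + W)² = (2*4*(1 + 4)*(3 + 4) + 111)² = (2*4*5*7 + 111)² = (280 + 111)² = 391² = 152881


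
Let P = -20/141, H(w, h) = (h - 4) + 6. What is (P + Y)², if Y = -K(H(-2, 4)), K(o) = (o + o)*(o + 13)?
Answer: 1034780224/19881 ≈ 52049.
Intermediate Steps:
H(w, h) = 2 + h (H(w, h) = (-4 + h) + 6 = 2 + h)
P = -20/141 (P = -20*1/141 = -20/141 ≈ -0.14184)
K(o) = 2*o*(13 + o) (K(o) = (2*o)*(13 + o) = 2*o*(13 + o))
Y = -228 (Y = -2*(2 + 4)*(13 + (2 + 4)) = -2*6*(13 + 6) = -2*6*19 = -1*228 = -228)
(P + Y)² = (-20/141 - 228)² = (-32168/141)² = 1034780224/19881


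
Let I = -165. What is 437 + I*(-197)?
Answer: 32942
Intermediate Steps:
437 + I*(-197) = 437 - 165*(-197) = 437 + 32505 = 32942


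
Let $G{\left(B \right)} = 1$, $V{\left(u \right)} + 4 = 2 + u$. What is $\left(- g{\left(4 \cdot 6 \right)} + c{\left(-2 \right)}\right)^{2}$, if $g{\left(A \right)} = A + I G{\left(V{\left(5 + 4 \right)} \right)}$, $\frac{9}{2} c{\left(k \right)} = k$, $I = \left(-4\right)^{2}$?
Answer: $\frac{132496}{81} \approx 1635.8$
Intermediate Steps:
$I = 16$
$c{\left(k \right)} = \frac{2 k}{9}$
$V{\left(u \right)} = -2 + u$ ($V{\left(u \right)} = -4 + \left(2 + u\right) = -2 + u$)
$g{\left(A \right)} = 16 + A$ ($g{\left(A \right)} = A + 16 \cdot 1 = A + 16 = 16 + A$)
$\left(- g{\left(4 \cdot 6 \right)} + c{\left(-2 \right)}\right)^{2} = \left(- (16 + 4 \cdot 6) + \frac{2}{9} \left(-2\right)\right)^{2} = \left(- (16 + 24) - \frac{4}{9}\right)^{2} = \left(\left(-1\right) 40 - \frac{4}{9}\right)^{2} = \left(-40 - \frac{4}{9}\right)^{2} = \left(- \frac{364}{9}\right)^{2} = \frac{132496}{81}$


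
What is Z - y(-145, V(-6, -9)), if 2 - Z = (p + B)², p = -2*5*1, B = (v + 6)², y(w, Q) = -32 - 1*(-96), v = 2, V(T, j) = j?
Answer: -2978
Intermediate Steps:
y(w, Q) = 64 (y(w, Q) = -32 + 96 = 64)
B = 64 (B = (2 + 6)² = 8² = 64)
p = -10 (p = -10*1 = -10)
Z = -2914 (Z = 2 - (-10 + 64)² = 2 - 1*54² = 2 - 1*2916 = 2 - 2916 = -2914)
Z - y(-145, V(-6, -9)) = -2914 - 1*64 = -2914 - 64 = -2978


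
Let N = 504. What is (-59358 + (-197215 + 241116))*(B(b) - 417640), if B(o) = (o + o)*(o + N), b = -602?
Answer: 4631659136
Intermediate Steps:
B(o) = 2*o*(504 + o) (B(o) = (o + o)*(o + 504) = (2*o)*(504 + o) = 2*o*(504 + o))
(-59358 + (-197215 + 241116))*(B(b) - 417640) = (-59358 + (-197215 + 241116))*(2*(-602)*(504 - 602) - 417640) = (-59358 + 43901)*(2*(-602)*(-98) - 417640) = -15457*(117992 - 417640) = -15457*(-299648) = 4631659136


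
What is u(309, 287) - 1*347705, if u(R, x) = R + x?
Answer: -347109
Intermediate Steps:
u(309, 287) - 1*347705 = (309 + 287) - 1*347705 = 596 - 347705 = -347109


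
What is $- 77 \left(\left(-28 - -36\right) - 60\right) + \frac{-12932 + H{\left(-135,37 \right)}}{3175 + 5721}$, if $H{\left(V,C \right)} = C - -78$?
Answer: $\frac{35606767}{8896} \approx 4002.6$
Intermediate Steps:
$H{\left(V,C \right)} = 78 + C$ ($H{\left(V,C \right)} = C + 78 = 78 + C$)
$- 77 \left(\left(-28 - -36\right) - 60\right) + \frac{-12932 + H{\left(-135,37 \right)}}{3175 + 5721} = - 77 \left(\left(-28 - -36\right) - 60\right) + \frac{-12932 + \left(78 + 37\right)}{3175 + 5721} = - 77 \left(\left(-28 + 36\right) - 60\right) + \frac{-12932 + 115}{8896} = - 77 \left(8 - 60\right) - \frac{12817}{8896} = \left(-77\right) \left(-52\right) - \frac{12817}{8896} = 4004 - \frac{12817}{8896} = \frac{35606767}{8896}$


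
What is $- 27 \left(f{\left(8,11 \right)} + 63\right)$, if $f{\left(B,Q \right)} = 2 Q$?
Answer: $-2295$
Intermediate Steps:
$- 27 \left(f{\left(8,11 \right)} + 63\right) = - 27 \left(2 \cdot 11 + 63\right) = - 27 \left(22 + 63\right) = \left(-27\right) 85 = -2295$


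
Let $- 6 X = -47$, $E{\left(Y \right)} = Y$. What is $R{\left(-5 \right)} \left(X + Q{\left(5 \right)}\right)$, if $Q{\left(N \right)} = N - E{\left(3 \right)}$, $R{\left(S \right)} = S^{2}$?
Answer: $\frac{1475}{6} \approx 245.83$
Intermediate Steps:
$X = \frac{47}{6}$ ($X = \left(- \frac{1}{6}\right) \left(-47\right) = \frac{47}{6} \approx 7.8333$)
$Q{\left(N \right)} = -3 + N$ ($Q{\left(N \right)} = N - 3 = -3 + N$)
$R{\left(-5 \right)} \left(X + Q{\left(5 \right)}\right) = \left(-5\right)^{2} \left(\frac{47}{6} + \left(-3 + 5\right)\right) = 25 \left(\frac{47}{6} + 2\right) = 25 \cdot \frac{59}{6} = \frac{1475}{6}$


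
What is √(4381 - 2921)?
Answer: 2*√365 ≈ 38.210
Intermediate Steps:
√(4381 - 2921) = √1460 = 2*√365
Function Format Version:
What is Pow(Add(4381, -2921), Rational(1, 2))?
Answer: Mul(2, Pow(365, Rational(1, 2))) ≈ 38.210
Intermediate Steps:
Pow(Add(4381, -2921), Rational(1, 2)) = Pow(1460, Rational(1, 2)) = Mul(2, Pow(365, Rational(1, 2)))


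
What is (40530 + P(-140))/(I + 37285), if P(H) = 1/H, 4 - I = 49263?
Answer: -5674199/1676360 ≈ -3.3848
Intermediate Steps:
I = -49259 (I = 4 - 1*49263 = 4 - 49263 = -49259)
(40530 + P(-140))/(I + 37285) = (40530 + 1/(-140))/(-49259 + 37285) = (40530 - 1/140)/(-11974) = (5674199/140)*(-1/11974) = -5674199/1676360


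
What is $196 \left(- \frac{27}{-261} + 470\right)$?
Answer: $\frac{2672068}{29} \approx 92140.0$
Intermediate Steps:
$196 \left(- \frac{27}{-261} + 470\right) = 196 \left(\left(-27\right) \left(- \frac{1}{261}\right) + 470\right) = 196 \left(\frac{3}{29} + 470\right) = 196 \cdot \frac{13633}{29} = \frac{2672068}{29}$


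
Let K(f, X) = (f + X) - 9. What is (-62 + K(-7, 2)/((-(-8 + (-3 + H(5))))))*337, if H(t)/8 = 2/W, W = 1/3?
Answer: -768360/37 ≈ -20767.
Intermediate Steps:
W = ⅓ ≈ 0.33333
K(f, X) = -9 + X + f (K(f, X) = (X + f) - 9 = -9 + X + f)
H(t) = 48 (H(t) = 8*(2/(⅓)) = 8*(2*3) = 8*6 = 48)
(-62 + K(-7, 2)/((-(-8 + (-3 + H(5))))))*337 = (-62 + (-9 + 2 - 7)/((-(-8 + (-3 + 48)))))*337 = (-62 - 14*(-1/(-8 + 45)))*337 = (-62 - 14/((-1*37)))*337 = (-62 - 14/(-37))*337 = (-62 - 14*(-1/37))*337 = (-62 + 14/37)*337 = -2280/37*337 = -768360/37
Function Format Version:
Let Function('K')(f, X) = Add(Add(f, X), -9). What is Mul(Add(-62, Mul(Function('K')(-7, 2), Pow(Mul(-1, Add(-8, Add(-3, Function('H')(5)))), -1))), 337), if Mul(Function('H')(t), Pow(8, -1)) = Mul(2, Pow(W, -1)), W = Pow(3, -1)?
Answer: Rational(-768360, 37) ≈ -20767.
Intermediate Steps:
W = Rational(1, 3) ≈ 0.33333
Function('K')(f, X) = Add(-9, X, f) (Function('K')(f, X) = Add(Add(X, f), -9) = Add(-9, X, f))
Function('H')(t) = 48 (Function('H')(t) = Mul(8, Mul(2, Pow(Rational(1, 3), -1))) = Mul(8, Mul(2, 3)) = Mul(8, 6) = 48)
Mul(Add(-62, Mul(Function('K')(-7, 2), Pow(Mul(-1, Add(-8, Add(-3, Function('H')(5)))), -1))), 337) = Mul(Add(-62, Mul(Add(-9, 2, -7), Pow(Mul(-1, Add(-8, Add(-3, 48))), -1))), 337) = Mul(Add(-62, Mul(-14, Pow(Mul(-1, Add(-8, 45)), -1))), 337) = Mul(Add(-62, Mul(-14, Pow(Mul(-1, 37), -1))), 337) = Mul(Add(-62, Mul(-14, Pow(-37, -1))), 337) = Mul(Add(-62, Mul(-14, Rational(-1, 37))), 337) = Mul(Add(-62, Rational(14, 37)), 337) = Mul(Rational(-2280, 37), 337) = Rational(-768360, 37)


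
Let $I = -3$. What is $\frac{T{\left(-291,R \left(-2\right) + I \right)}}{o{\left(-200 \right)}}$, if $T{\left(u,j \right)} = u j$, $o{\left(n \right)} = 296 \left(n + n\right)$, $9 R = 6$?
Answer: $- \frac{1261}{118400} \approx -0.01065$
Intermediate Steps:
$R = \frac{2}{3}$ ($R = \frac{1}{9} \cdot 6 = \frac{2}{3} \approx 0.66667$)
$o{\left(n \right)} = 592 n$ ($o{\left(n \right)} = 296 \cdot 2 n = 592 n$)
$T{\left(u,j \right)} = j u$
$\frac{T{\left(-291,R \left(-2\right) + I \right)}}{o{\left(-200 \right)}} = \frac{\left(\frac{2}{3} \left(-2\right) - 3\right) \left(-291\right)}{592 \left(-200\right)} = \frac{\left(- \frac{4}{3} - 3\right) \left(-291\right)}{-118400} = \left(- \frac{13}{3}\right) \left(-291\right) \left(- \frac{1}{118400}\right) = 1261 \left(- \frac{1}{118400}\right) = - \frac{1261}{118400}$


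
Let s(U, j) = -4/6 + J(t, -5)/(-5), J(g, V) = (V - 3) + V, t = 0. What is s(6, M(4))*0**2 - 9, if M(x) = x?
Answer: -9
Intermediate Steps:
J(g, V) = -3 + 2*V (J(g, V) = (-3 + V) + V = -3 + 2*V)
s(U, j) = 29/15 (s(U, j) = -4/6 + (-3 + 2*(-5))/(-5) = -4*1/6 + (-3 - 10)*(-1/5) = -2/3 - 13*(-1/5) = -2/3 + 13/5 = 29/15)
s(6, M(4))*0**2 - 9 = (29/15)*0**2 - 9 = (29/15)*0 - 9 = 0 - 9 = -9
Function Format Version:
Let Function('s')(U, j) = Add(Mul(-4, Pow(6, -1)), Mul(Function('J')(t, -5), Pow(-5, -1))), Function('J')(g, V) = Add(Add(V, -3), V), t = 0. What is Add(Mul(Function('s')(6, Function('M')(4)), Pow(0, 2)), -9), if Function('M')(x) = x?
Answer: -9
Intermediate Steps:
Function('J')(g, V) = Add(-3, Mul(2, V)) (Function('J')(g, V) = Add(Add(-3, V), V) = Add(-3, Mul(2, V)))
Function('s')(U, j) = Rational(29, 15) (Function('s')(U, j) = Add(Mul(-4, Pow(6, -1)), Mul(Add(-3, Mul(2, -5)), Pow(-5, -1))) = Add(Mul(-4, Rational(1, 6)), Mul(Add(-3, -10), Rational(-1, 5))) = Add(Rational(-2, 3), Mul(-13, Rational(-1, 5))) = Add(Rational(-2, 3), Rational(13, 5)) = Rational(29, 15))
Add(Mul(Function('s')(6, Function('M')(4)), Pow(0, 2)), -9) = Add(Mul(Rational(29, 15), Pow(0, 2)), -9) = Add(Mul(Rational(29, 15), 0), -9) = Add(0, -9) = -9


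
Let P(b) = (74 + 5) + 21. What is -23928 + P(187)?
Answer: -23828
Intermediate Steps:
P(b) = 100 (P(b) = 79 + 21 = 100)
-23928 + P(187) = -23928 + 100 = -23828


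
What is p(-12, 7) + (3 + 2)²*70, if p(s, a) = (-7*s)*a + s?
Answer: 2326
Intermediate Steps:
p(s, a) = s - 7*a*s (p(s, a) = -7*a*s + s = s - 7*a*s)
p(-12, 7) + (3 + 2)²*70 = -12*(1 - 7*7) + (3 + 2)²*70 = -12*(1 - 49) + 5²*70 = -12*(-48) + 25*70 = 576 + 1750 = 2326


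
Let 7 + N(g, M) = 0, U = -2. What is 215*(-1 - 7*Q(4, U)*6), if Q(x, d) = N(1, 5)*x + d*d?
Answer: 216505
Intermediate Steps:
N(g, M) = -7 (N(g, M) = -7 + 0 = -7)
Q(x, d) = d**2 - 7*x (Q(x, d) = -7*x + d*d = -7*x + d**2 = d**2 - 7*x)
215*(-1 - 7*Q(4, U)*6) = 215*(-1 - 7*((-2)**2 - 7*4)*6) = 215*(-1 - 7*(4 - 28)*6) = 215*(-1 - 7*(-24)*6) = 215*(-1 + 168*6) = 215*(-1 + 1008) = 215*1007 = 216505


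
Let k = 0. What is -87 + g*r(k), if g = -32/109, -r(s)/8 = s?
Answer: -87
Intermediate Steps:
r(s) = -8*s
g = -32/109 (g = -32*1/109 = -32/109 ≈ -0.29358)
-87 + g*r(k) = -87 - (-256)*0/109 = -87 - 32/109*0 = -87 + 0 = -87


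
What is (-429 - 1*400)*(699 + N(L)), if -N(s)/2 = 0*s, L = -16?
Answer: -579471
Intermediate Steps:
N(s) = 0 (N(s) = -0*s = -2*0 = 0)
(-429 - 1*400)*(699 + N(L)) = (-429 - 1*400)*(699 + 0) = (-429 - 400)*699 = -829*699 = -579471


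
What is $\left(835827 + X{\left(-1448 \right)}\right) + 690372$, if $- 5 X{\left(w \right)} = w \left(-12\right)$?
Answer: $\frac{7613619}{5} \approx 1.5227 \cdot 10^{6}$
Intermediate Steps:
$X{\left(w \right)} = \frac{12 w}{5}$ ($X{\left(w \right)} = - \frac{w \left(-12\right)}{5} = - \frac{\left(-12\right) w}{5} = \frac{12 w}{5}$)
$\left(835827 + X{\left(-1448 \right)}\right) + 690372 = \left(835827 + \frac{12}{5} \left(-1448\right)\right) + 690372 = \left(835827 - \frac{17376}{5}\right) + 690372 = \frac{4161759}{5} + 690372 = \frac{7613619}{5}$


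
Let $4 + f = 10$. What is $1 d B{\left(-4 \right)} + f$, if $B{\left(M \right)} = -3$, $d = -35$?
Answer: $111$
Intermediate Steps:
$f = 6$ ($f = -4 + 10 = 6$)
$1 d B{\left(-4 \right)} + f = 1 \left(-35\right) \left(-3\right) + 6 = \left(-35\right) \left(-3\right) + 6 = 105 + 6 = 111$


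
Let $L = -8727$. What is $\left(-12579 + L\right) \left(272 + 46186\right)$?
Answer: $-989834148$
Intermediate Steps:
$\left(-12579 + L\right) \left(272 + 46186\right) = \left(-12579 - 8727\right) \left(272 + 46186\right) = \left(-21306\right) 46458 = -989834148$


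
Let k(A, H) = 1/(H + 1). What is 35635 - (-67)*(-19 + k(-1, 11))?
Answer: 412411/12 ≈ 34368.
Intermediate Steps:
k(A, H) = 1/(1 + H)
35635 - (-67)*(-19 + k(-1, 11)) = 35635 - (-67)*(-19 + 1/(1 + 11)) = 35635 - (-67)*(-19 + 1/12) = 35635 - (-67)*(-227)/12 = 35635 - 1*15209/12 = 35635 - 15209/12 = 412411/12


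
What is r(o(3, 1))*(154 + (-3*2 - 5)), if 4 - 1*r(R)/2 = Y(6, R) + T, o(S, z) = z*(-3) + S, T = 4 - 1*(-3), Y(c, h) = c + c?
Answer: -4290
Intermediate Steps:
Y(c, h) = 2*c
T = 7 (T = 4 + 3 = 7)
o(S, z) = S - 3*z (o(S, z) = -3*z + S = S - 3*z)
r(R) = -30 (r(R) = 8 - 2*(2*6 + 7) = 8 - 2*(12 + 7) = 8 - 2*19 = 8 - 38 = -30)
r(o(3, 1))*(154 + (-3*2 - 5)) = -30*(154 + (-3*2 - 5)) = -30*(154 + (-6 - 5)) = -30*(154 - 11) = -30*143 = -4290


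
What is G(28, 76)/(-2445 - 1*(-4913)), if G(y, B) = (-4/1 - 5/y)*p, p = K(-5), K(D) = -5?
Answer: 585/69104 ≈ 0.0084655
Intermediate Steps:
p = -5
G(y, B) = 20 + 25/y (G(y, B) = (-4/1 - 5/y)*(-5) = (-4*1 - 5/y)*(-5) = (-4 - 5/y)*(-5) = 20 + 25/y)
G(28, 76)/(-2445 - 1*(-4913)) = (20 + 25/28)/(-2445 - 1*(-4913)) = (20 + 25*(1/28))/(-2445 + 4913) = (20 + 25/28)/2468 = (585/28)*(1/2468) = 585/69104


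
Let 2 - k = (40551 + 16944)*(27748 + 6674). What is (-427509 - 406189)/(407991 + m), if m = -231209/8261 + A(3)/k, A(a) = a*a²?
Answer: -1239124302687407824/606354918384040859 ≈ -2.0436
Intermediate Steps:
k = -1979092888 (k = 2 - (40551 + 16944)*(27748 + 6674) = 2 - 57495*34422 = 2 - 1*1979092890 = 2 - 1979092890 = -1979092888)
A(a) = a³
m = -41598553433149/1486298758888 (m = -231209/8261 + 3³/(-1979092888) = -231209*1/8261 + 27*(-1/1979092888) = -21019/751 - 27/1979092888 = -41598553433149/1486298758888 ≈ -27.988)
(-427509 - 406189)/(407991 + m) = (-427509 - 406189)/(407991 - 41598553433149/1486298758888) = -833698/606354918384040859/1486298758888 = -833698*1486298758888/606354918384040859 = -1239124302687407824/606354918384040859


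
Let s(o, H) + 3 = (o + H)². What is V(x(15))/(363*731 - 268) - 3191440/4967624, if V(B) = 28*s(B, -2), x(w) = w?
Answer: -102864169506/164605326005 ≈ -0.62491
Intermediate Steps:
s(o, H) = -3 + (H + o)² (s(o, H) = -3 + (o + H)² = -3 + (H + o)²)
V(B) = -84 + 28*(-2 + B)² (V(B) = 28*(-3 + (-2 + B)²) = -84 + 28*(-2 + B)²)
V(x(15))/(363*731 - 268) - 3191440/4967624 = (-84 + 28*(-2 + 15)²)/(363*731 - 268) - 3191440/4967624 = (-84 + 28*13²)/(265353 - 268) - 3191440*1/4967624 = (-84 + 28*169)/265085 - 398930/620953 = (-84 + 4732)*(1/265085) - 398930/620953 = 4648*(1/265085) - 398930/620953 = 4648/265085 - 398930/620953 = -102864169506/164605326005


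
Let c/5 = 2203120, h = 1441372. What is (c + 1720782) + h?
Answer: 14177754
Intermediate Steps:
c = 11015600 (c = 5*2203120 = 11015600)
(c + 1720782) + h = (11015600 + 1720782) + 1441372 = 12736382 + 1441372 = 14177754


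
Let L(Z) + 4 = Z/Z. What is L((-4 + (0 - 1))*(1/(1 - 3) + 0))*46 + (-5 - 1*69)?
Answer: -212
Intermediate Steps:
L(Z) = -3 (L(Z) = -4 + Z/Z = -4 + 1 = -3)
L((-4 + (0 - 1))*(1/(1 - 3) + 0))*46 + (-5 - 1*69) = -3*46 + (-5 - 1*69) = -138 + (-5 - 69) = -138 - 74 = -212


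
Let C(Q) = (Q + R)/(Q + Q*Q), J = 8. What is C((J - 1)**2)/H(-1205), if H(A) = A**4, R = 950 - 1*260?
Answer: 739/5165522671531250 ≈ 1.4306e-13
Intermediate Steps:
R = 690 (R = 950 - 260 = 690)
C(Q) = (690 + Q)/(Q + Q**2) (C(Q) = (Q + 690)/(Q + Q*Q) = (690 + Q)/(Q + Q**2))
C((J - 1)**2)/H(-1205) = ((690 + (8 - 1)**2)/(((8 - 1)**2)*(1 + (8 - 1)**2)))/((-1205)**4) = ((690 + 7**2)/((7**2)*(1 + 7**2)))/2108376600625 = ((690 + 49)/(49*(1 + 49)))*(1/2108376600625) = ((1/49)*739/50)*(1/2108376600625) = ((1/49)*(1/50)*739)*(1/2108376600625) = (739/2450)*(1/2108376600625) = 739/5165522671531250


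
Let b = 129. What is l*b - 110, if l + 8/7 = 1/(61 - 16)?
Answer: -26729/105 ≈ -254.56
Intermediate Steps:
l = -353/315 (l = -8/7 + 1/(61 - 16) = -8/7 + 1/45 = -353/315 ≈ -1.1206)
l*b - 110 = -353/315*129 - 110 = -15179/105 - 110 = -26729/105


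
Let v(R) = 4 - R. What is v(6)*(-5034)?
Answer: 10068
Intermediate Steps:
v(6)*(-5034) = (4 - 1*6)*(-5034) = (4 - 6)*(-5034) = -2*(-5034) = 10068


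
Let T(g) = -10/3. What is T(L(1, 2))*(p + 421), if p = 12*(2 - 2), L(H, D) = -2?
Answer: -4210/3 ≈ -1403.3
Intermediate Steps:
T(g) = -10/3 (T(g) = -10*⅓ = -10/3)
p = 0 (p = 12*0 = 0)
T(L(1, 2))*(p + 421) = -10*(0 + 421)/3 = -10/3*421 = -4210/3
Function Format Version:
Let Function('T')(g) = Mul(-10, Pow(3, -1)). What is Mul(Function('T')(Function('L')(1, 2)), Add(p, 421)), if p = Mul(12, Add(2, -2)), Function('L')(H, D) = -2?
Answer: Rational(-4210, 3) ≈ -1403.3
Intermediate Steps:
Function('T')(g) = Rational(-10, 3) (Function('T')(g) = Mul(-10, Rational(1, 3)) = Rational(-10, 3))
p = 0 (p = Mul(12, 0) = 0)
Mul(Function('T')(Function('L')(1, 2)), Add(p, 421)) = Mul(Rational(-10, 3), Add(0, 421)) = Mul(Rational(-10, 3), 421) = Rational(-4210, 3)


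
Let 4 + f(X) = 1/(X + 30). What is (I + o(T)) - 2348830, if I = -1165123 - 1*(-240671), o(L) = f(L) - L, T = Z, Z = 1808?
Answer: -6019622771/1838 ≈ -3.2751e+6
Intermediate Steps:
T = 1808
f(X) = -4 + 1/(30 + X) (f(X) = -4 + 1/(X + 30) = -4 + 1/(30 + X))
o(L) = -L + (-119 - 4*L)/(30 + L) (o(L) = (-119 - 4*L)/(30 + L) - L = -L + (-119 - 4*L)/(30 + L))
I = -924452 (I = -1165123 + 240671 = -924452)
(I + o(T)) - 2348830 = (-924452 + (-119 - 1*1808² - 34*1808)/(30 + 1808)) - 2348830 = (-924452 + (-119 - 1*3268864 - 61472)/1838) - 2348830 = (-924452 + (-119 - 3268864 - 61472)/1838) - 2348830 = (-924452 + (1/1838)*(-3330455)) - 2348830 = (-924452 - 3330455/1838) - 2348830 = -1702473231/1838 - 2348830 = -6019622771/1838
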